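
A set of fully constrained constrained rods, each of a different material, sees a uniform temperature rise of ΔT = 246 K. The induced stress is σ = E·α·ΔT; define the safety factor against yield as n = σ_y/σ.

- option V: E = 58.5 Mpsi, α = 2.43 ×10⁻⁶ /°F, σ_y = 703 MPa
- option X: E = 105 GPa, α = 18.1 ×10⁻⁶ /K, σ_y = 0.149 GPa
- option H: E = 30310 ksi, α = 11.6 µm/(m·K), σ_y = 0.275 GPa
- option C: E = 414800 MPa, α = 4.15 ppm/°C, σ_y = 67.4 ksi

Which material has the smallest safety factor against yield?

With everything in SI (GPa, ×10⁻⁶/K, MPa):
  option V: E = 403.3, α = 4.37, σ_y = 703.0 → σ = 434 MPa, n = 1.62
  option X: E = 105.0, α = 18.1, σ_y = 149.0 → σ = 468 MPa, n = 0.319
  option H: E = 209.0, α = 11.6, σ_y = 275.0 → σ = 596 MPa, n = 0.461
  option C: E = 414.8, α = 4.15, σ_y = 464.7 → σ = 423 MPa, n = 1.10
Smallest n: option X with n = 0.319.

option X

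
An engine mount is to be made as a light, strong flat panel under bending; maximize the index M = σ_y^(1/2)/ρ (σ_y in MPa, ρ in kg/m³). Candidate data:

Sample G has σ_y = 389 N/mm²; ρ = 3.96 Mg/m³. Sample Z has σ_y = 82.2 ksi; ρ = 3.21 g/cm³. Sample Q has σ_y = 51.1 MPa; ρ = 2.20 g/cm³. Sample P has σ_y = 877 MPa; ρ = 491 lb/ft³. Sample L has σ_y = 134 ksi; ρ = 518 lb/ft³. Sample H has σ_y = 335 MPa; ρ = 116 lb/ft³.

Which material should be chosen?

sample H

Convert each candidate to consistent units, then evaluate M:
  sample G: σ_y = 389.0 MPa, ρ = 3960 kg/m³
  sample Z: σ_y = 566.7 MPa, ρ = 3210 kg/m³
  sample Q: σ_y = 51.10 MPa, ρ = 2200 kg/m³
  sample P: σ_y = 877.0 MPa, ρ = 7865 kg/m³
  sample L: σ_y = 923.9 MPa, ρ = 8298 kg/m³
  sample H: σ_y = 335.0 MPa, ρ = 1858 kg/m³
  sample H: M = 9.85×10⁻³
  sample Z: M = 7.42×10⁻³
  sample G: M = 4.98×10⁻³
  sample P: M = 3.77×10⁻³
  sample L: M = 3.66×10⁻³
  sample Q: M = 3.25×10⁻³
Sample H has the largest M.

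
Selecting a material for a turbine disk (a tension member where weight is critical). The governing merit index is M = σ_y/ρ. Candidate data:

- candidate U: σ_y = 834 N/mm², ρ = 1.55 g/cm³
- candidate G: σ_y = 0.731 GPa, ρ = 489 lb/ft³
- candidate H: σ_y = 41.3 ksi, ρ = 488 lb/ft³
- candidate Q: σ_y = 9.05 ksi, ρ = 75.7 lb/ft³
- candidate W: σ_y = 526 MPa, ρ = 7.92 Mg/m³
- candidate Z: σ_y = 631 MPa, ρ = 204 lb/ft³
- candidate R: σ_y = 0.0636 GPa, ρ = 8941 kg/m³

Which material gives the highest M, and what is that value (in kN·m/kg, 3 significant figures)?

candidate U, M = 538 kN·m/kg

Normalizing units and computing the index:
  candidate U: σ_y = 834.0 MPa, ρ = 1550 kg/m³
  candidate G: σ_y = 731.0 MPa, ρ = 7833 kg/m³
  candidate H: σ_y = 284.8 MPa, ρ = 7817 kg/m³
  candidate Q: σ_y = 62.40 MPa, ρ = 1213 kg/m³
  candidate W: σ_y = 526.0 MPa, ρ = 7920 kg/m³
  candidate Z: σ_y = 631.0 MPa, ρ = 3268 kg/m³
  candidate R: σ_y = 63.60 MPa, ρ = 8941 kg/m³
  candidate U: M = 538 kN·m/kg
  candidate Z: M = 193 kN·m/kg
  candidate G: M = 93.3 kN·m/kg
  candidate W: M = 66.4 kN·m/kg
  candidate Q: M = 51.5 kN·m/kg
  candidate H: M = 36.4 kN·m/kg
  candidate R: M = 7.11 kN·m/kg
The maximum is for candidate U.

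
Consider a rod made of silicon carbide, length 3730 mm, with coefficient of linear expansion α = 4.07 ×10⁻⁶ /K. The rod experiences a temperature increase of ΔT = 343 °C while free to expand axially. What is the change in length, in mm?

5.21 mm

ΔL = α·L₀·ΔT = 4.07×10⁻⁶ × 3730 mm × 343.0 K = 5.21 mm.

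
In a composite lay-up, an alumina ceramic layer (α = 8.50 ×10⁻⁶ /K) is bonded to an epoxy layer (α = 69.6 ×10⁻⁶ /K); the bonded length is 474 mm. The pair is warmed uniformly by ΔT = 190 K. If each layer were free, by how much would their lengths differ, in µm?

Δα = |8.50 − 69.6|×10⁻⁶/K = 61.1×10⁻⁶/K.
ΔL_mismatch = Δα·L·ΔT = 61.1×10⁻⁶ × 474.0 mm × 190.0 K = 5500 µm.

5500 µm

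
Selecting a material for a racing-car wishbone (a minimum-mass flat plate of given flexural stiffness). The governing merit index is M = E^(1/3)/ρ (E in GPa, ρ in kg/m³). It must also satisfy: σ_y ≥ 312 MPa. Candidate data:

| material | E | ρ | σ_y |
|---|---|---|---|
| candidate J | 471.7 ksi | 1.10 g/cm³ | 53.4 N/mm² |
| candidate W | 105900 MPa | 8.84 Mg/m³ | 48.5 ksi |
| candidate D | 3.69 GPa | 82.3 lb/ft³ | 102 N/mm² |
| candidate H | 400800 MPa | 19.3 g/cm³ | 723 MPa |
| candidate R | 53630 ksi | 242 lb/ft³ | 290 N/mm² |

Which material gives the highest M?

Screen on constraints: σ_y ≥ 312 MPa. Survivors: candidate W, candidate H.
Putting every candidate on a common basis:
  candidate W: E = 105.9 GPa, ρ = 8840 kg/m³
  candidate H: E = 400.8 GPa, ρ = 19300 kg/m³
  candidate W: M = 0.535×10⁻³
  candidate H: M = 0.382×10⁻³
The maximum is for candidate W.

candidate W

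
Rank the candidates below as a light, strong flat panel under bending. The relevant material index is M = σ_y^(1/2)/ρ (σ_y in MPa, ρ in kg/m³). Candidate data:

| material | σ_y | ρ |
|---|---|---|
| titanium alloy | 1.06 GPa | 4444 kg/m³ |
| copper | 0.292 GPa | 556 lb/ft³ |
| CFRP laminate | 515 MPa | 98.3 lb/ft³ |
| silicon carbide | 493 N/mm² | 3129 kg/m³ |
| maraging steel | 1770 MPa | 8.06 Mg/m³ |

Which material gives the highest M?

In SI units:
  titanium alloy: σ_y = 1060 MPa, ρ = 4444 kg/m³
  copper: σ_y = 292.0 MPa, ρ = 8906 kg/m³
  CFRP laminate: σ_y = 515.0 MPa, ρ = 1575 kg/m³
  silicon carbide: σ_y = 493.0 MPa, ρ = 3129 kg/m³
  maraging steel: σ_y = 1770 MPa, ρ = 8060 kg/m³
  CFRP laminate: M = 14.4×10⁻³
  titanium alloy: M = 7.33×10⁻³
  silicon carbide: M = 7.10×10⁻³
  maraging steel: M = 5.22×10⁻³
  copper: M = 1.92×10⁻³
The maximum is for CFRP laminate.

CFRP laminate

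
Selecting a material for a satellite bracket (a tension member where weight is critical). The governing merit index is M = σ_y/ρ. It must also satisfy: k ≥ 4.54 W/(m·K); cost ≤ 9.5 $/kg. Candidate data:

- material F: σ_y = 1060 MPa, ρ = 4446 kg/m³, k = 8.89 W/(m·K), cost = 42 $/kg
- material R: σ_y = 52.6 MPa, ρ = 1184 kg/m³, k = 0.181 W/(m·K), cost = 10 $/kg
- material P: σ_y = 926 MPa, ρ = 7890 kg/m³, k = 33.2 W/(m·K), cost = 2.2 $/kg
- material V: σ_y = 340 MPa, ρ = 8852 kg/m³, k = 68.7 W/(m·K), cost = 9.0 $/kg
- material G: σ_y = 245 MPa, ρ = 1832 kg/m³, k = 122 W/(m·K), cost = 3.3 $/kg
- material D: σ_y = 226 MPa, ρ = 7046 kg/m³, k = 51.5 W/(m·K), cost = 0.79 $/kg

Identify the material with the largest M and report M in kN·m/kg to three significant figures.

material G, M = 134 kN·m/kg

Screen on constraints: k ≥ 4.54 W/(m·K); cost ≤ 9.5 $/kg. Survivors: material P, material V, material G, material D.
Computing M directly (units already consistent):
  material G: M = 134 kN·m/kg
  material P: M = 117 kN·m/kg
  material V: M = 38.4 kN·m/kg
  material D: M = 32.1 kN·m/kg
The maximum is for material G.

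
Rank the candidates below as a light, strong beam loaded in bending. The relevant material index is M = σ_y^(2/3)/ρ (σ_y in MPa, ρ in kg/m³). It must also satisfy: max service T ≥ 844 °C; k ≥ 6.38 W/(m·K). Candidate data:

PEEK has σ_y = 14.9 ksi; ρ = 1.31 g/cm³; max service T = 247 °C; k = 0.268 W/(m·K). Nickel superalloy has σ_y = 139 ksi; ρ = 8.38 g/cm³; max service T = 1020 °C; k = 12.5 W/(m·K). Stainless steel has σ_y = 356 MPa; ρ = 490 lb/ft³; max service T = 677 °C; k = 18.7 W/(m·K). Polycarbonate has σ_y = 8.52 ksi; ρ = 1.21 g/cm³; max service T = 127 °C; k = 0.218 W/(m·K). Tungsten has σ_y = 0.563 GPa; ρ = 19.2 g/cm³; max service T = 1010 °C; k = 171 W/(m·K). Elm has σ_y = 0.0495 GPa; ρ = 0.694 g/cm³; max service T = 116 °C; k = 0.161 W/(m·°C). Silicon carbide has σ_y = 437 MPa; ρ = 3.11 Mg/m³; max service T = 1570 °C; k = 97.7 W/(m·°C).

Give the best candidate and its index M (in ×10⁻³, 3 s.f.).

Screen on constraints: max service T ≥ 844 °C; k ≥ 6.38 W/(m·K). Survivors: nickel superalloy, tungsten, silicon carbide.
Convert each candidate to consistent units, then evaluate M:
  nickel superalloy: σ_y = 958.4 MPa, ρ = 8380 kg/m³
  tungsten: σ_y = 563.0 MPa, ρ = 19200 kg/m³
  silicon carbide: σ_y = 437.0 MPa, ρ = 3110 kg/m³
  silicon carbide: M = 18.5×10⁻³
  nickel superalloy: M = 11.6×10⁻³
  tungsten: M = 3.55×10⁻³
Highest index: silicon carbide.

silicon carbide, M = 18.5×10⁻³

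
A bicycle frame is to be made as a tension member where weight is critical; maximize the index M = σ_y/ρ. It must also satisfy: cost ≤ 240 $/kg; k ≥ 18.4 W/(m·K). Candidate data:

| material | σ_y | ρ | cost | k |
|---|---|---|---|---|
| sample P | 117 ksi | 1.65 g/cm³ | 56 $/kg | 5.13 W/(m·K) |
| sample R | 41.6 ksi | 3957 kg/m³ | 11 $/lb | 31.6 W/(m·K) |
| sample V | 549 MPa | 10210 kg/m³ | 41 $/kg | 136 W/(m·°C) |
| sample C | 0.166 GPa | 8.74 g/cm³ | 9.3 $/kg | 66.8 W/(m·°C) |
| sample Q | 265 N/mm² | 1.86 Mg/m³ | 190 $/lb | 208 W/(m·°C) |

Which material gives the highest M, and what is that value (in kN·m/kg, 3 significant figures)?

sample R, M = 72.5 kN·m/kg

Screen on constraints: cost ≤ 240 $/kg; k ≥ 18.4 W/(m·K). Survivors: sample R, sample V, sample C.
After converting to SI:
  sample R: σ_y = 286.8 MPa, ρ = 3957 kg/m³
  sample V: σ_y = 549.0 MPa, ρ = 10210 kg/m³
  sample C: σ_y = 166.0 MPa, ρ = 8740 kg/m³
  sample R: M = 72.5 kN·m/kg
  sample V: M = 53.8 kN·m/kg
  sample C: M = 19.0 kN·m/kg
Sample R has the largest M.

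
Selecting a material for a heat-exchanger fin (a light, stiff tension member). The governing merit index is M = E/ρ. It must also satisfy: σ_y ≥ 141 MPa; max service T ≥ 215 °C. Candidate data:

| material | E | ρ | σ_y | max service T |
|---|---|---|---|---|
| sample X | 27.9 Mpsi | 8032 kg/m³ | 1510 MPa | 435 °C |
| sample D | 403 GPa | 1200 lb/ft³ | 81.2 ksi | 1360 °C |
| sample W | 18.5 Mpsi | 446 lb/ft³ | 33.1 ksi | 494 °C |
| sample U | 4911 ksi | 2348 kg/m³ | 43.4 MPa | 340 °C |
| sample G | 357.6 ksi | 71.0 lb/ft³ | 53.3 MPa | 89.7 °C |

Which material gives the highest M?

Screen on constraints: σ_y ≥ 141 MPa; max service T ≥ 215 °C. Survivors: sample X, sample D, sample W.
After converting to SI:
  sample X: E = 192.4 GPa, ρ = 8032 kg/m³
  sample D: E = 403.0 GPa, ρ = 19220 kg/m³
  sample W: E = 127.6 GPa, ρ = 7144 kg/m³
  sample X: M = 23.9 MN·m/kg
  sample D: M = 21.0 MN·m/kg
  sample W: M = 17.9 MN·m/kg
Highest index: sample X.

sample X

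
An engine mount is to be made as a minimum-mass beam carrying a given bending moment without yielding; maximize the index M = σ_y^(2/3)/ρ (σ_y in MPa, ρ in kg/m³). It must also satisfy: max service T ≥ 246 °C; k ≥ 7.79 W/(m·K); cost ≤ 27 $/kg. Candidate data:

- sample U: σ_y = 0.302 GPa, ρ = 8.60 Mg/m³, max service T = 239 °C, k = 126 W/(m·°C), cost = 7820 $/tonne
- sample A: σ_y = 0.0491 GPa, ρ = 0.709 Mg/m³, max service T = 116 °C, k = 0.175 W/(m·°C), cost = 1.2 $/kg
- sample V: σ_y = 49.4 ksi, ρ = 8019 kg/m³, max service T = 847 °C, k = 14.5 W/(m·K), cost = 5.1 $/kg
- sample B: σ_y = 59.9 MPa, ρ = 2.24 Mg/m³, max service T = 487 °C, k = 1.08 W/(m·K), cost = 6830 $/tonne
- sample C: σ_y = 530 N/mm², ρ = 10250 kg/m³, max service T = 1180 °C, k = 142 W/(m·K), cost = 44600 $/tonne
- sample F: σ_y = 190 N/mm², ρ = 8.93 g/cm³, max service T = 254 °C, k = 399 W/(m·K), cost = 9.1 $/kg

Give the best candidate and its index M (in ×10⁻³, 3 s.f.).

sample V, M = 6.08×10⁻³

Screen on constraints: max service T ≥ 246 °C; k ≥ 7.79 W/(m·K); cost ≤ 27 $/kg. Survivors: sample V, sample F.
Normalizing units and computing the index:
  sample V: σ_y = 340.6 MPa, ρ = 8019 kg/m³
  sample F: σ_y = 190.0 MPa, ρ = 8930 kg/m³
  sample V: M = 6.08×10⁻³
  sample F: M = 3.70×10⁻³
The maximum is for sample V.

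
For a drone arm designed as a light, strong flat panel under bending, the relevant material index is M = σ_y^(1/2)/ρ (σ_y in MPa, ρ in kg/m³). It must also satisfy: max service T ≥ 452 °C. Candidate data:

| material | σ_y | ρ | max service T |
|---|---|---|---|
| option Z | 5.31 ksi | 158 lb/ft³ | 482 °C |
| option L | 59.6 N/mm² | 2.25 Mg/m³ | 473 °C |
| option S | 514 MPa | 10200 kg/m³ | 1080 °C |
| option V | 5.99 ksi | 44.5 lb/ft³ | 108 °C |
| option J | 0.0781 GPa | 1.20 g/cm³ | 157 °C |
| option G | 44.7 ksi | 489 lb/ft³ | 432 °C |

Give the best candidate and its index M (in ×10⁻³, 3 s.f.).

Screen on constraints: max service T ≥ 452 °C. Survivors: option Z, option L, option S.
Putting every candidate on a common basis:
  option Z: σ_y = 36.61 MPa, ρ = 2531 kg/m³
  option L: σ_y = 59.60 MPa, ρ = 2250 kg/m³
  option S: σ_y = 514.0 MPa, ρ = 10200 kg/m³
  option L: M = 3.43×10⁻³
  option Z: M = 2.39×10⁻³
  option S: M = 2.22×10⁻³
Option L has the largest M.

option L, M = 3.43×10⁻³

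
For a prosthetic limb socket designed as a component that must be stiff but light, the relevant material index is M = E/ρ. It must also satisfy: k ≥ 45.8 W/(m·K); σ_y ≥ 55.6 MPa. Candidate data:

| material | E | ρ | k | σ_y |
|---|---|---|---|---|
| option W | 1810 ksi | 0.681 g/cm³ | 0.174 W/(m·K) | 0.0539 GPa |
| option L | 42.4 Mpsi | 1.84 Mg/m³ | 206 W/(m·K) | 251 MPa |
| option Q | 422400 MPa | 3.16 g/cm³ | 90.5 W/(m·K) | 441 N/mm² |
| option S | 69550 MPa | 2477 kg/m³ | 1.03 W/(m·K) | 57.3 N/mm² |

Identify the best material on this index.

Screen on constraints: k ≥ 45.8 W/(m·K); σ_y ≥ 55.6 MPa. Survivors: option L, option Q.
After converting to SI:
  option L: E = 292.3 GPa, ρ = 1840 kg/m³
  option Q: E = 422.4 GPa, ρ = 3160 kg/m³
  option L: M = 159 MN·m/kg
  option Q: M = 134 MN·m/kg
The maximum is for option L.

option L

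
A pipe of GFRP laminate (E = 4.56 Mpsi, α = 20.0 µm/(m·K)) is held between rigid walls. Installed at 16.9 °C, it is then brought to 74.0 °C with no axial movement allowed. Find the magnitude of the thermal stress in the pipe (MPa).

35.9 MPa

E = 4.56 Mpsi = 31.44 GPa.
ΔT = 57.10 K. Constrained thermal stress σ = E·α·ΔT = 31.44×10³ MPa × 20.0×10⁻⁶ × 57.10 = 35.9 MPa (compressive).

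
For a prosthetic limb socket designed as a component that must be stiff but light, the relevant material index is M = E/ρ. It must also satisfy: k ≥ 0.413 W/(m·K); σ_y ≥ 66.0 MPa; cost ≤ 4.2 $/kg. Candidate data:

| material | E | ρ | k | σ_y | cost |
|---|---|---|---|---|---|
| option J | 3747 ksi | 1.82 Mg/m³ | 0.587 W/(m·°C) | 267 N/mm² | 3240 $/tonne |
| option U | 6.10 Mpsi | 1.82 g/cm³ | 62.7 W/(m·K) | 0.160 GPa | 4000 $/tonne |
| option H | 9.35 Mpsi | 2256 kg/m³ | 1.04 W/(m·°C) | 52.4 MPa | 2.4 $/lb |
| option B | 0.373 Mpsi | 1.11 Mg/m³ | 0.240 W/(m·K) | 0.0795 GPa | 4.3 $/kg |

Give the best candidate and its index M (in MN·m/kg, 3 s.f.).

option U, M = 23.1 MN·m/kg

Screen on constraints: k ≥ 0.413 W/(m·K); σ_y ≥ 66.0 MPa; cost ≤ 4.2 $/kg. Survivors: option J, option U.
Normalizing units and computing the index:
  option J: E = 25.83 GPa, ρ = 1820 kg/m³
  option U: E = 42.06 GPa, ρ = 1820 kg/m³
  option U: M = 23.1 MN·m/kg
  option J: M = 14.2 MN·m/kg
Option U has the largest M.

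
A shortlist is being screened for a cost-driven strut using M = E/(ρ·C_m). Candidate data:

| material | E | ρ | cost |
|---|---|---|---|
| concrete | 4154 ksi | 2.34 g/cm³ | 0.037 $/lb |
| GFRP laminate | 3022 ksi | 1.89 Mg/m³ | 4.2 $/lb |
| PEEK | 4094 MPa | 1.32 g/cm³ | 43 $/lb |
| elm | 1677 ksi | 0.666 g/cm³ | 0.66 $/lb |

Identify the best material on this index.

Convert each candidate to consistent units, then evaluate M:
  concrete: E = 28.64 GPa, ρ = 2340 kg/m³, cost = 0.08157 $/kg
  GFRP laminate: E = 20.84 GPa, ρ = 1890 kg/m³, cost = 9.259 $/kg
  PEEK: E = 4.094 GPa, ρ = 1320 kg/m³, cost = 94.80 $/kg
  elm: E = 11.56 GPa, ρ = 666.0 kg/m³, cost = 1.455 $/kg
  concrete: M = 150 MN·m per $
  elm: M = 11.9 MN·m per $
  GFRP laminate: M = 1.19 MN·m per $
  PEEK: M = 0.0327 MN·m per $
The maximum is for concrete.

concrete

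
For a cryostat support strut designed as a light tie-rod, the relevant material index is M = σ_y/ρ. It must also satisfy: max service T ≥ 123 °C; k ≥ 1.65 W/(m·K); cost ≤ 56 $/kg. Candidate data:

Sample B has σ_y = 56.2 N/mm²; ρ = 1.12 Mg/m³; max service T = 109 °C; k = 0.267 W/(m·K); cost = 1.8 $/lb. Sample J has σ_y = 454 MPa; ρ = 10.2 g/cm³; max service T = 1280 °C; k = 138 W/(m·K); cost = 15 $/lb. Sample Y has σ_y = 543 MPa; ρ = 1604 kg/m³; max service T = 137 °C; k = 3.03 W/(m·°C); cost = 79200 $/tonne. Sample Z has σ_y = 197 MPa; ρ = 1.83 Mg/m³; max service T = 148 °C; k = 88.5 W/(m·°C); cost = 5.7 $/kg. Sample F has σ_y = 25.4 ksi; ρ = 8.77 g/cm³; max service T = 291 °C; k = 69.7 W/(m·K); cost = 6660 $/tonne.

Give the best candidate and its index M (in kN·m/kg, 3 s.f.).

Screen on constraints: max service T ≥ 123 °C; k ≥ 1.65 W/(m·K); cost ≤ 56 $/kg. Survivors: sample J, sample Z, sample F.
Normalizing units and computing the index:
  sample J: σ_y = 454.0 MPa, ρ = 10200 kg/m³
  sample Z: σ_y = 197.0 MPa, ρ = 1830 kg/m³
  sample F: σ_y = 175.1 MPa, ρ = 8770 kg/m³
  sample Z: M = 108 kN·m/kg
  sample J: M = 44.5 kN·m/kg
  sample F: M = 20.0 kN·m/kg
Highest index: sample Z.

sample Z, M = 108 kN·m/kg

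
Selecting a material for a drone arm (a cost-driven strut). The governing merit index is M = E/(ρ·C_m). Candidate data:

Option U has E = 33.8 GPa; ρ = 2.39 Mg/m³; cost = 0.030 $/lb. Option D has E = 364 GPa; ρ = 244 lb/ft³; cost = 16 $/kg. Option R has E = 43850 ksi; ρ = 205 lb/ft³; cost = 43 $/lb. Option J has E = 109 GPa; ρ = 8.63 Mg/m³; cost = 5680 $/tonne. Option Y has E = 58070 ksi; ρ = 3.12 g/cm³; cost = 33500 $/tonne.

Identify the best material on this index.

After converting to SI:
  option U: E = 33.80 GPa, ρ = 2390 kg/m³, cost = 0.06614 $/kg
  option D: E = 364.0 GPa, ρ = 3909 kg/m³, cost = 16.00 $/kg
  option R: E = 302.3 GPa, ρ = 3284 kg/m³, cost = 94.80 $/kg
  option J: E = 109.0 GPa, ρ = 8630 kg/m³, cost = 5.680 $/kg
  option Y: E = 400.4 GPa, ρ = 3120 kg/m³, cost = 33.50 $/kg
  option U: M = 214 MN·m per $
  option D: M = 5.82 MN·m per $
  option Y: M = 3.83 MN·m per $
  option J: M = 2.22 MN·m per $
  option R: M = 0.971 MN·m per $
Option U has the largest M.

option U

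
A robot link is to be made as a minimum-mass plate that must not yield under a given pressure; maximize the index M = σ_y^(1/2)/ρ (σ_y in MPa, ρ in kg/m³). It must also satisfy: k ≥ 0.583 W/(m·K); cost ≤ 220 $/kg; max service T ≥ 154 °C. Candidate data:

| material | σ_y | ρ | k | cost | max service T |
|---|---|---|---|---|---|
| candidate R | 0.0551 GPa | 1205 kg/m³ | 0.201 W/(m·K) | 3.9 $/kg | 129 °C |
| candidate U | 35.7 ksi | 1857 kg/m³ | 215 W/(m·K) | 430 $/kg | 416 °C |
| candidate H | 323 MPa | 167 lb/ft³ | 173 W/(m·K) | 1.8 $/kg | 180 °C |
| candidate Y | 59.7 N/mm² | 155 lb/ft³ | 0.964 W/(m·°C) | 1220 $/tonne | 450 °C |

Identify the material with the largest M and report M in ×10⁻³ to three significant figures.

Screen on constraints: k ≥ 0.583 W/(m·K); cost ≤ 220 $/kg; max service T ≥ 154 °C. Survivors: candidate H, candidate Y.
Convert each candidate to consistent units, then evaluate M:
  candidate H: σ_y = 323.0 MPa, ρ = 2675 kg/m³
  candidate Y: σ_y = 59.70 MPa, ρ = 2483 kg/m³
  candidate H: M = 6.72×10⁻³
  candidate Y: M = 3.11×10⁻³
Candidate H has the largest M.

candidate H, M = 6.72×10⁻³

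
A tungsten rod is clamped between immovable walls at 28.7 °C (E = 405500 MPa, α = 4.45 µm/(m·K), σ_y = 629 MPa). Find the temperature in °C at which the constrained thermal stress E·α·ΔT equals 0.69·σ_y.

269 °C

E = 405500 MPa = 405.5 GPa.
E·α·ΔT = 434.0 MPa ⇒ ΔT = 434.0 / (405.5×10³ × 4.45×10⁻⁶) = 240.5 K.
T = 28.7 + 240.5 = 269.2 °C.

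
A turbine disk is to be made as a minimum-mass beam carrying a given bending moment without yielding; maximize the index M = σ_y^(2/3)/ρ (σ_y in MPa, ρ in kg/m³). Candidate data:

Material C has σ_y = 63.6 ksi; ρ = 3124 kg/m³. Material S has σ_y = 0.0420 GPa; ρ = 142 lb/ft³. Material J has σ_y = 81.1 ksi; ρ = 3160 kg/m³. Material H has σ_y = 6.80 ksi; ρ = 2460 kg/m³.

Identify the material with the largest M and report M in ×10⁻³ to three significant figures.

material J, M = 21.5×10⁻³

After converting to SI:
  material C: σ_y = 438.5 MPa, ρ = 3124 kg/m³
  material S: σ_y = 42.00 MPa, ρ = 2275 kg/m³
  material J: σ_y = 559.2 MPa, ρ = 3160 kg/m³
  material H: σ_y = 46.88 MPa, ρ = 2460 kg/m³
  material J: M = 21.5×10⁻³
  material C: M = 18.5×10⁻³
  material S: M = 5.31×10⁻³
  material H: M = 5.29×10⁻³
The maximum is for material J.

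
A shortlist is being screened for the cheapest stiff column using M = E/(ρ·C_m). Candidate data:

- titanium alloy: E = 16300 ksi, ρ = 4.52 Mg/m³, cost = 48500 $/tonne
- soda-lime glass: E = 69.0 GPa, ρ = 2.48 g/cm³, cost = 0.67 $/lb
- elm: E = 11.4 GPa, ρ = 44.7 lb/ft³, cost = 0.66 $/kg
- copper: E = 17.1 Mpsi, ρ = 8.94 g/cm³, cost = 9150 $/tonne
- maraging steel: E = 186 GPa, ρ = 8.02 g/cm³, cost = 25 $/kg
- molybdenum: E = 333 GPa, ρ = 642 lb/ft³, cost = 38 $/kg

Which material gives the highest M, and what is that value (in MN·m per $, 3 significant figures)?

elm, M = 24.1 MN·m per $

After converting to SI:
  titanium alloy: E = 112.4 GPa, ρ = 4520 kg/m³, cost = 48.50 $/kg
  soda-lime glass: E = 69.00 GPa, ρ = 2480 kg/m³, cost = 1.477 $/kg
  elm: E = 11.40 GPa, ρ = 716.0 kg/m³, cost = 0.6600 $/kg
  copper: E = 117.9 GPa, ρ = 8940 kg/m³, cost = 9.150 $/kg
  maraging steel: E = 186.0 GPa, ρ = 8020 kg/m³, cost = 25.00 $/kg
  molybdenum: E = 333.0 GPa, ρ = 10280 kg/m³, cost = 38.00 $/kg
  elm: M = 24.1 MN·m per $
  soda-lime glass: M = 18.8 MN·m per $
  copper: M = 1.44 MN·m per $
  maraging steel: M = 0.928 MN·m per $
  molybdenum: M = 0.852 MN·m per $
  titanium alloy: M = 0.513 MN·m per $
The maximum is for elm.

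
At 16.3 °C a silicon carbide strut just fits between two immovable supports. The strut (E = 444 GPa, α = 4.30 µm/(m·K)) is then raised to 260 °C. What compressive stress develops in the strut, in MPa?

ΔT = 243.7 K. Constrained thermal stress σ = E·α·ΔT = 444.0×10³ MPa × 4.30×10⁻⁶ × 243.7 = 465 MPa (compressive).

465 MPa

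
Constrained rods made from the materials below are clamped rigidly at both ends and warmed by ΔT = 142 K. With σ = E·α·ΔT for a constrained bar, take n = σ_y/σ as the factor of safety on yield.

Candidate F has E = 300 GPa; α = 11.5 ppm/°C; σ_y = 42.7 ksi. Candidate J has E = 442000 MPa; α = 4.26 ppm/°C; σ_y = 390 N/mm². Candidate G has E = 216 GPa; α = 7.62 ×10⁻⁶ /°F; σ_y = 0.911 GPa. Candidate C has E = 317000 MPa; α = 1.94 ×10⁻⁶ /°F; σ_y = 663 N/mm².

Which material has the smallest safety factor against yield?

With everything in SI (GPa, ×10⁻⁶/K, MPa):
  candidate F: E = 300.0, α = 11.5, σ_y = 294.4 → σ = 490 MPa, n = 0.601
  candidate J: E = 442.0, α = 4.26, σ_y = 390.0 → σ = 267 MPa, n = 1.46
  candidate G: E = 216.0, α = 13.7, σ_y = 911.0 → σ = 421 MPa, n = 2.17
  candidate C: E = 317.0, α = 3.49, σ_y = 663.0 → σ = 157 MPa, n = 4.22
Candidate F has the lowest safety factor, n = 0.601.

candidate F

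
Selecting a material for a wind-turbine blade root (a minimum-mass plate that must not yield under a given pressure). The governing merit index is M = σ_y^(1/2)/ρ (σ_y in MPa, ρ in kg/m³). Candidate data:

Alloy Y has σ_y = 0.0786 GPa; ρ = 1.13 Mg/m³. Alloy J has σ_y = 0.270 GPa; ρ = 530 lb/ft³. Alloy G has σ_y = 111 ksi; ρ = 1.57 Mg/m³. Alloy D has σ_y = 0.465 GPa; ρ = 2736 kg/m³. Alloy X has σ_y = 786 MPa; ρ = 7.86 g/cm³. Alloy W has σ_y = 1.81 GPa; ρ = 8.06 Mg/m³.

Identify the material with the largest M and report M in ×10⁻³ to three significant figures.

Normalizing units and computing the index:
  alloy Y: σ_y = 78.60 MPa, ρ = 1130 kg/m³
  alloy J: σ_y = 270.0 MPa, ρ = 8490 kg/m³
  alloy G: σ_y = 765.3 MPa, ρ = 1570 kg/m³
  alloy D: σ_y = 465.0 MPa, ρ = 2736 kg/m³
  alloy X: σ_y = 786.0 MPa, ρ = 7860 kg/m³
  alloy W: σ_y = 1810 MPa, ρ = 8060 kg/m³
  alloy G: M = 17.6×10⁻³
  alloy D: M = 7.88×10⁻³
  alloy Y: M = 7.85×10⁻³
  alloy W: M = 5.28×10⁻³
  alloy X: M = 3.57×10⁻³
  alloy J: M = 1.94×10⁻³
Alloy G ranks first.

alloy G, M = 17.6×10⁻³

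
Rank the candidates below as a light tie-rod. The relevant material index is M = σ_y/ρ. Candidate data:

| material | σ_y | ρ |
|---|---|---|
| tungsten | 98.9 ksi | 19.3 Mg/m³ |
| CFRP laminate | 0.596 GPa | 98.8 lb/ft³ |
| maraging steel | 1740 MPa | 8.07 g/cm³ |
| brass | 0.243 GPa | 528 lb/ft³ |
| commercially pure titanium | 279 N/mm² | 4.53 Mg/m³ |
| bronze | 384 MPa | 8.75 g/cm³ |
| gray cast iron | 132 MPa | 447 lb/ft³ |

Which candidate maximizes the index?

Putting every candidate on a common basis:
  tungsten: σ_y = 681.9 MPa, ρ = 19300 kg/m³
  CFRP laminate: σ_y = 596.0 MPa, ρ = 1583 kg/m³
  maraging steel: σ_y = 1740 MPa, ρ = 8070 kg/m³
  brass: σ_y = 243.0 MPa, ρ = 8458 kg/m³
  commercially pure titanium: σ_y = 279.0 MPa, ρ = 4530 kg/m³
  bronze: σ_y = 384.0 MPa, ρ = 8750 kg/m³
  gray cast iron: σ_y = 132.0 MPa, ρ = 7160 kg/m³
  CFRP laminate: M = 377 kN·m/kg
  maraging steel: M = 216 kN·m/kg
  commercially pure titanium: M = 61.6 kN·m/kg
  bronze: M = 43.9 kN·m/kg
  tungsten: M = 35.3 kN·m/kg
  brass: M = 28.7 kN·m/kg
  gray cast iron: M = 18.4 kN·m/kg
CFRP laminate has the largest M.

CFRP laminate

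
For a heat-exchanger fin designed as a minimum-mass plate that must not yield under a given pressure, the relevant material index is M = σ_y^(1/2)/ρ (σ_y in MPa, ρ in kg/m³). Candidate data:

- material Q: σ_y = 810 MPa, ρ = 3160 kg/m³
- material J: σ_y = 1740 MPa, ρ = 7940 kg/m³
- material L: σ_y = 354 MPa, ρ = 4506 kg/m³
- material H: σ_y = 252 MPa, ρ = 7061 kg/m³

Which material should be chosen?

material Q

Per-candidate index values:
  material Q: M = 9.01×10⁻³
  material J: M = 5.25×10⁻³
  material L: M = 4.18×10⁻³
  material H: M = 2.25×10⁻³
The maximum is for material Q.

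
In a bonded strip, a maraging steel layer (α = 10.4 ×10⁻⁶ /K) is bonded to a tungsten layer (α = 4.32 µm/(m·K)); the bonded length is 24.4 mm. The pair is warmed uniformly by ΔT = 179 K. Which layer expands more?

α(maraging steel) = 10.4×10⁻⁶/K vs α(tungsten) = 4.32×10⁻⁶/K.
Higher α expands more for the same ΔT: maraging steel.

maraging steel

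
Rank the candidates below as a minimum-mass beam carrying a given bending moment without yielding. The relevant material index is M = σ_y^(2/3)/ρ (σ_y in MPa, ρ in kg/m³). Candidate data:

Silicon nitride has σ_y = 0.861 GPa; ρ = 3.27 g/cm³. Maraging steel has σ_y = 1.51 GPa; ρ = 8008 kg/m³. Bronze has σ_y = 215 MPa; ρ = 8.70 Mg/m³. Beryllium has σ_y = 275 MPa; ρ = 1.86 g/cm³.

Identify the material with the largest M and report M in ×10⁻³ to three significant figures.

silicon nitride, M = 27.7×10⁻³

After converting to SI:
  silicon nitride: σ_y = 861.0 MPa, ρ = 3270 kg/m³
  maraging steel: σ_y = 1510 MPa, ρ = 8008 kg/m³
  bronze: σ_y = 215.0 MPa, ρ = 8700 kg/m³
  beryllium: σ_y = 275.0 MPa, ρ = 1860 kg/m³
  silicon nitride: M = 27.7×10⁻³
  beryllium: M = 22.7×10⁻³
  maraging steel: M = 16.4×10⁻³
  bronze: M = 4.13×10⁻³
The maximum is for silicon nitride.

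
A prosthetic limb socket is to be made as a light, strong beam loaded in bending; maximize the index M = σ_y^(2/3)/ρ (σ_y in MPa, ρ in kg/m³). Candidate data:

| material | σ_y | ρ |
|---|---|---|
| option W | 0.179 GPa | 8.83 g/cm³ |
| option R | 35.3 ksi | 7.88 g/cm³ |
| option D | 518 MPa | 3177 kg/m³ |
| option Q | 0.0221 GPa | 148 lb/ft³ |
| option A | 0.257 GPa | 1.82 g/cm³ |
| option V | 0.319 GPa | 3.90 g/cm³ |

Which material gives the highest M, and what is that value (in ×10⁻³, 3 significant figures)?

option A, M = 22.2×10⁻³

Normalizing units and computing the index:
  option W: σ_y = 179.0 MPa, ρ = 8830 kg/m³
  option R: σ_y = 243.4 MPa, ρ = 7880 kg/m³
  option D: σ_y = 518.0 MPa, ρ = 3177 kg/m³
  option Q: σ_y = 22.10 MPa, ρ = 2371 kg/m³
  option A: σ_y = 257.0 MPa, ρ = 1820 kg/m³
  option V: σ_y = 319.0 MPa, ρ = 3900 kg/m³
  option A: M = 22.2×10⁻³
  option D: M = 20.3×10⁻³
  option V: M = 12.0×10⁻³
  option R: M = 4.95×10⁻³
  option W: M = 3.60×10⁻³
  option Q: M = 3.32×10⁻³
Highest index: option A.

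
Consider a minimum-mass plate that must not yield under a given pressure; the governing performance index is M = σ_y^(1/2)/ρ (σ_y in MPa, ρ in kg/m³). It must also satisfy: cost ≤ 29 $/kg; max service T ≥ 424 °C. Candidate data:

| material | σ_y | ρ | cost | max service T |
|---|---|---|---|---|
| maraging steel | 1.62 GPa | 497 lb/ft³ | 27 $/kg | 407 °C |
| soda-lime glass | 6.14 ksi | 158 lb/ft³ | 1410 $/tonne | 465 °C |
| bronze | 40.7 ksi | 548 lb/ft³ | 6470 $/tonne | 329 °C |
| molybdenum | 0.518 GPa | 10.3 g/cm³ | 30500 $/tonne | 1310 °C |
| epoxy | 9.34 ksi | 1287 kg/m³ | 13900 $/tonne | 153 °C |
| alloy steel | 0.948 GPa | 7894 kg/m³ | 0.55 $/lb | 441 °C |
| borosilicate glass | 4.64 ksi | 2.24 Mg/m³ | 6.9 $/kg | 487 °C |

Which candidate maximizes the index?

alloy steel

Screen on constraints: cost ≤ 29 $/kg; max service T ≥ 424 °C. Survivors: soda-lime glass, alloy steel, borosilicate glass.
Convert each candidate to consistent units, then evaluate M:
  soda-lime glass: σ_y = 42.33 MPa, ρ = 2531 kg/m³
  alloy steel: σ_y = 948.0 MPa, ρ = 7894 kg/m³
  borosilicate glass: σ_y = 31.99 MPa, ρ = 2240 kg/m³
  alloy steel: M = 3.90×10⁻³
  soda-lime glass: M = 2.57×10⁻³
  borosilicate glass: M = 2.53×10⁻³
Alloy steel ranks first.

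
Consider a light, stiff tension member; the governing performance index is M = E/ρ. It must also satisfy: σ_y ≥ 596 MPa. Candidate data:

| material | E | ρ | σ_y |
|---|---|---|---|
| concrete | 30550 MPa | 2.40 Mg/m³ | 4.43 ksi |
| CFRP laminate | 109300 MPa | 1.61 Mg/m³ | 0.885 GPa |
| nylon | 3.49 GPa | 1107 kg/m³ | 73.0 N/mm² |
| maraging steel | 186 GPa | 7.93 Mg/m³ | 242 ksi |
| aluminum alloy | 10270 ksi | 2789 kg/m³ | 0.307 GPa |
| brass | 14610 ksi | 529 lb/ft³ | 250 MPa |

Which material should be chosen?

CFRP laminate

Screen on constraints: σ_y ≥ 596 MPa. Survivors: CFRP laminate, maraging steel.
In SI units:
  CFRP laminate: E = 109.3 GPa, ρ = 1610 kg/m³
  maraging steel: E = 186.0 GPa, ρ = 7930 kg/m³
  CFRP laminate: M = 67.9 MN·m/kg
  maraging steel: M = 23.5 MN·m/kg
CFRP laminate ranks first.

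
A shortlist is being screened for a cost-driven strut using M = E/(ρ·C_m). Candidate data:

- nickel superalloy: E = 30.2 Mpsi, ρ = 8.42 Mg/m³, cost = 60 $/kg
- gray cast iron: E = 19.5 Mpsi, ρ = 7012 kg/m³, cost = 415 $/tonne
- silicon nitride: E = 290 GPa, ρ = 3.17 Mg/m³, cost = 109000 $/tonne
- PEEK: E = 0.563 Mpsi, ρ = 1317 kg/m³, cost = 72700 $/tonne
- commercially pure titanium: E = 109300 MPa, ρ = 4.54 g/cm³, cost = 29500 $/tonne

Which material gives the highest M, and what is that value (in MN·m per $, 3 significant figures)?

gray cast iron, M = 46.2 MN·m per $

Convert each candidate to consistent units, then evaluate M:
  nickel superalloy: E = 208.2 GPa, ρ = 8420 kg/m³, cost = 60.00 $/kg
  gray cast iron: E = 134.4 GPa, ρ = 7012 kg/m³, cost = 0.4150 $/kg
  silicon nitride: E = 290.0 GPa, ρ = 3170 kg/m³, cost = 109.0 $/kg
  PEEK: E = 3.882 GPa, ρ = 1317 kg/m³, cost = 72.70 $/kg
  commercially pure titanium: E = 109.3 GPa, ρ = 4540 kg/m³, cost = 29.50 $/kg
  gray cast iron: M = 46.2 MN·m per $
  silicon nitride: M = 0.839 MN·m per $
  commercially pure titanium: M = 0.816 MN·m per $
  nickel superalloy: M = 0.412 MN·m per $
  PEEK: M = 0.0405 MN·m per $
Gray cast iron ranks first.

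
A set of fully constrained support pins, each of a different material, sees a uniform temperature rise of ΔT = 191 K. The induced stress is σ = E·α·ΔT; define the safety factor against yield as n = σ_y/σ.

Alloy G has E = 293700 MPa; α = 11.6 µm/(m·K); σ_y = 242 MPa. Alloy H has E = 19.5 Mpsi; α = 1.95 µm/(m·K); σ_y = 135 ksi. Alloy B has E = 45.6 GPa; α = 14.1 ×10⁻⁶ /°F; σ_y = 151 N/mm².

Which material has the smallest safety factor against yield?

alloy G

With everything in SI (GPa, ×10⁻⁶/K, MPa):
  alloy G: E = 293.7, α = 11.6, σ_y = 242.0 → σ = 651 MPa, n = 0.372
  alloy H: E = 134.4, α = 1.95, σ_y = 930.8 → σ = 50.1 MPa, n = 18.6
  alloy B: E = 45.60, α = 25.4, σ_y = 151.0 → σ = 221 MPa, n = 0.683
Smallest n: alloy G with n = 0.372.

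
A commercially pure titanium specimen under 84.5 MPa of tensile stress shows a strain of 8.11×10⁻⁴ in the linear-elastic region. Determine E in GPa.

104 GPa

E = σ/ε = 84.5 MPa / 8.11×10⁻⁴ = 104200 MPa = 104 GPa.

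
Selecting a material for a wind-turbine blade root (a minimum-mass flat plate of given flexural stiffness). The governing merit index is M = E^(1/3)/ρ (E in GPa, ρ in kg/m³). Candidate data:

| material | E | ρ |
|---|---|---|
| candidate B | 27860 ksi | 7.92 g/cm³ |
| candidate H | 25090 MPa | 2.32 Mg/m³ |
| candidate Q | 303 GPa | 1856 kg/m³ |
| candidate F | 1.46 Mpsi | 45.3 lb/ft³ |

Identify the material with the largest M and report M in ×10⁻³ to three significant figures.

Convert each candidate to consistent units, then evaluate M:
  candidate B: E = 192.1 GPa, ρ = 7920 kg/m³
  candidate H: E = 25.09 GPa, ρ = 2320 kg/m³
  candidate Q: E = 303.0 GPa, ρ = 1856 kg/m³
  candidate F: E = 10.07 GPa, ρ = 725.6 kg/m³
  candidate Q: M = 3.62×10⁻³
  candidate F: M = 2.98×10⁻³
  candidate H: M = 1.26×10⁻³
  candidate B: M = 0.729×10⁻³
Candidate Q has the largest M.

candidate Q, M = 3.62×10⁻³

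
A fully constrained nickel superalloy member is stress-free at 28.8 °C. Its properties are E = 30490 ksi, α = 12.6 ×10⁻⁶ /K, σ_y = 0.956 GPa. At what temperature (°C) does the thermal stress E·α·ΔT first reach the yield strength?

390 °C

E = 30490 ksi = 210.2 GPa.
σ_y = 0.956 GPa = 956.0 MPa.
E·α·ΔT = 956.0 MPa ⇒ ΔT = 956.0 / (210.2×10³ × 12.6×10⁻⁶) = 360.9 K.
T = 28.8 + 360.9 = 389.7 °C.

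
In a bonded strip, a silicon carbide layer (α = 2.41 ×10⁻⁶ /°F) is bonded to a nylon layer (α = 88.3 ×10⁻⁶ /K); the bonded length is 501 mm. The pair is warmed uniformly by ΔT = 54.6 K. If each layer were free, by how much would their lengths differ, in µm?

silicon carbide: α = 2.41×10⁻⁶/°F × 9/5 = 4.34×10⁻⁶/K.
Δα = |4.34 − 88.3|×10⁻⁶/K = 84.0×10⁻⁶/K.
ΔL_mismatch = Δα·L·ΔT = 84.0×10⁻⁶ × 501.0 mm × 54.6 K = 2300 µm.

2300 µm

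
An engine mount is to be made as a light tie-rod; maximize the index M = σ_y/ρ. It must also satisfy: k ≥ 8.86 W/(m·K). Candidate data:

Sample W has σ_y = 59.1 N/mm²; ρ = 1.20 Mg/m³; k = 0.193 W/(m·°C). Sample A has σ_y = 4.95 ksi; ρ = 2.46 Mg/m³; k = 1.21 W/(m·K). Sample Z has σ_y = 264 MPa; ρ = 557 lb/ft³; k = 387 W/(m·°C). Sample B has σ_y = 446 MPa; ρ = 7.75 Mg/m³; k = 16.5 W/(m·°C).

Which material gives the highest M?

Screen on constraints: k ≥ 8.86 W/(m·K). Survivors: sample Z, sample B.
Convert each candidate to consistent units, then evaluate M:
  sample Z: σ_y = 264.0 MPa, ρ = 8922 kg/m³
  sample B: σ_y = 446.0 MPa, ρ = 7750 kg/m³
  sample B: M = 57.5 kN·m/kg
  sample Z: M = 29.6 kN·m/kg
Sample B has the largest M.

sample B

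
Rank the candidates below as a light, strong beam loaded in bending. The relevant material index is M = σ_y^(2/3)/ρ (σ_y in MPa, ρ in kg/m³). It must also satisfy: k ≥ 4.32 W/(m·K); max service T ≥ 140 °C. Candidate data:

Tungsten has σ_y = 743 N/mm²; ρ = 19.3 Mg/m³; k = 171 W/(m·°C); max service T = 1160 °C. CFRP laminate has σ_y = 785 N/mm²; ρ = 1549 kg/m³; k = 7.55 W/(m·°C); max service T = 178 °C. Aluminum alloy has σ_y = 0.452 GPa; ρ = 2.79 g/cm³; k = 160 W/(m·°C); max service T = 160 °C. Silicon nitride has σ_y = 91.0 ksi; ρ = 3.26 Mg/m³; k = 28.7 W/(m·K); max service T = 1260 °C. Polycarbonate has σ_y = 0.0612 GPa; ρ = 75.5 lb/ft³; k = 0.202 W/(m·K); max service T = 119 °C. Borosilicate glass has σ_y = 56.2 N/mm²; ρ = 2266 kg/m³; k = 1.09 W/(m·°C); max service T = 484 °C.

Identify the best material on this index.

Screen on constraints: k ≥ 4.32 W/(m·K); max service T ≥ 140 °C. Survivors: tungsten, CFRP laminate, aluminum alloy, silicon nitride.
In SI units:
  tungsten: σ_y = 743.0 MPa, ρ = 19300 kg/m³
  CFRP laminate: σ_y = 785.0 MPa, ρ = 1549 kg/m³
  aluminum alloy: σ_y = 452.0 MPa, ρ = 2790 kg/m³
  silicon nitride: σ_y = 627.4 MPa, ρ = 3260 kg/m³
  CFRP laminate: M = 54.9×10⁻³
  silicon nitride: M = 22.5×10⁻³
  aluminum alloy: M = 21.1×10⁻³
  tungsten: M = 4.25×10⁻³
The maximum is for CFRP laminate.

CFRP laminate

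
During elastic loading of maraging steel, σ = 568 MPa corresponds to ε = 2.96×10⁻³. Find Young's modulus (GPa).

E = σ/ε = 568 MPa / 2.96×10⁻³ = 191900 MPa = 192 GPa.

192 GPa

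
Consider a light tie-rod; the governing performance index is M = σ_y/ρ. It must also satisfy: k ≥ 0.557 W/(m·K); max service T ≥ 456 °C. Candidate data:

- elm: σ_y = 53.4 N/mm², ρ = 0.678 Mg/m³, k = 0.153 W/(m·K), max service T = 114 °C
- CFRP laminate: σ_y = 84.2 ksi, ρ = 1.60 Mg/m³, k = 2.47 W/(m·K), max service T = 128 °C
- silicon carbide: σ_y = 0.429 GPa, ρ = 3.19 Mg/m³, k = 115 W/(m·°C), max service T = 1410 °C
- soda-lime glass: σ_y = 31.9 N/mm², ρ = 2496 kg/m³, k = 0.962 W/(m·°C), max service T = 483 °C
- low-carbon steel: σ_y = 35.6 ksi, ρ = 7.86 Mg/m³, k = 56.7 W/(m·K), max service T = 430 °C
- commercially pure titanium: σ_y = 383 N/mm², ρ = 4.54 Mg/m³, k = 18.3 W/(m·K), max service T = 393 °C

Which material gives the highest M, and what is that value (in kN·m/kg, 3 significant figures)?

Screen on constraints: k ≥ 0.557 W/(m·K); max service T ≥ 456 °C. Survivors: silicon carbide, soda-lime glass.
Normalizing units and computing the index:
  silicon carbide: σ_y = 429.0 MPa, ρ = 3190 kg/m³
  soda-lime glass: σ_y = 31.90 MPa, ρ = 2496 kg/m³
  silicon carbide: M = 134 kN·m/kg
  soda-lime glass: M = 12.8 kN·m/kg
Silicon carbide has the largest M.

silicon carbide, M = 134 kN·m/kg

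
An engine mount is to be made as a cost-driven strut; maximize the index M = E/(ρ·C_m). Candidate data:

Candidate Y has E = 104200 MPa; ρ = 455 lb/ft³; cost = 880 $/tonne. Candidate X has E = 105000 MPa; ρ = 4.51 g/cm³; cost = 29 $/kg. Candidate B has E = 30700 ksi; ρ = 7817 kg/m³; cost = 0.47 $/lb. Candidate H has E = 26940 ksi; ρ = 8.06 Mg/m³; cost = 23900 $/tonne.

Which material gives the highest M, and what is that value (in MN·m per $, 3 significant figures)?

Convert each candidate to consistent units, then evaluate M:
  candidate Y: E = 104.2 GPa, ρ = 7288 kg/m³, cost = 0.8800 $/kg
  candidate X: E = 105.0 GPa, ρ = 4510 kg/m³, cost = 29.00 $/kg
  candidate B: E = 211.7 GPa, ρ = 7817 kg/m³, cost = 1.036 $/kg
  candidate H: E = 185.7 GPa, ρ = 8060 kg/m³, cost = 23.90 $/kg
  candidate B: M = 26.1 MN·m per $
  candidate Y: M = 16.2 MN·m per $
  candidate H: M = 0.964 MN·m per $
  candidate X: M = 0.803 MN·m per $
The maximum is for candidate B.

candidate B, M = 26.1 MN·m per $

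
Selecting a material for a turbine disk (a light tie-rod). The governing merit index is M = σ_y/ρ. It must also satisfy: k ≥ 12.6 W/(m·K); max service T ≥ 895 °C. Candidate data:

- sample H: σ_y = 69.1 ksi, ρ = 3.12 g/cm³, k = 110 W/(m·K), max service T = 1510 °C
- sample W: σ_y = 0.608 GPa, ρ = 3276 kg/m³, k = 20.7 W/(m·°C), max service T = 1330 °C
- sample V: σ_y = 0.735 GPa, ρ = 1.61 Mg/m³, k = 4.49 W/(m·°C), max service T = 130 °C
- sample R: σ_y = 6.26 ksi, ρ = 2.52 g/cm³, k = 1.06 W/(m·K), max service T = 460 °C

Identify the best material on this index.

sample W

Screen on constraints: k ≥ 12.6 W/(m·K); max service T ≥ 895 °C. Survivors: sample H, sample W.
Normalizing units and computing the index:
  sample H: σ_y = 476.4 MPa, ρ = 3120 kg/m³
  sample W: σ_y = 608.0 MPa, ρ = 3276 kg/m³
  sample W: M = 186 kN·m/kg
  sample H: M = 153 kN·m/kg
Sample W has the largest M.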